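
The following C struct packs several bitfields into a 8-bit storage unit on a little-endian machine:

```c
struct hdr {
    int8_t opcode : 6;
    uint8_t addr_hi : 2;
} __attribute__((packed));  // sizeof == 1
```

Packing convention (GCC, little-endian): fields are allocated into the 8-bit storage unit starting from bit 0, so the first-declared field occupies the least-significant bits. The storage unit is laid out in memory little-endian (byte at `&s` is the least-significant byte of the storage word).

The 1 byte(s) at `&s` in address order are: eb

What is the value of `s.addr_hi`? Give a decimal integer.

[0]=0xeb (little-endian) → word 0xeb
opcode [0+:6] = (word>>0) & 0x3f = 43
addr_hi [6+:2] = (word>>6) & 0x3 = 3  ←

3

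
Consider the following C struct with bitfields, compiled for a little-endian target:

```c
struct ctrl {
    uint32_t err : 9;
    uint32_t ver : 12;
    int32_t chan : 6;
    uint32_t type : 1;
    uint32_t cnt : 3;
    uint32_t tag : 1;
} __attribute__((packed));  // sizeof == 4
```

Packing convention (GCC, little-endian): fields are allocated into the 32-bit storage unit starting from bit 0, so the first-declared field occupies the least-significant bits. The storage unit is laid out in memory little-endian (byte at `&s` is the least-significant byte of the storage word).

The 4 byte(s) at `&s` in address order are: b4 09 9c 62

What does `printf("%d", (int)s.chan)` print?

[0]=0xb4 [1]=0x09 [2]=0x9c [3]=0x62 (little-endian) → word 0x629c09b4
err:9 @ bit 0 → (0x629c09b4>>0)&0x1ff = 0x1b4
ver:12 @ bit 9 → (0x629c09b4>>9)&0xfff = 0xe04
chan:6 @ bit 21 → (0x629c09b4>>21)&0x3f = 0x14  ←
type:1 @ bit 27 → (0x629c09b4>>27)&0x1 = 0x0
cnt:3 @ bit 28 → (0x629c09b4>>28)&0x7 = 0x6
tag:1 @ bit 31 → (0x629c09b4>>31)&0x1 = 0x0
chan signed 6b, MSB=0: value = 20

20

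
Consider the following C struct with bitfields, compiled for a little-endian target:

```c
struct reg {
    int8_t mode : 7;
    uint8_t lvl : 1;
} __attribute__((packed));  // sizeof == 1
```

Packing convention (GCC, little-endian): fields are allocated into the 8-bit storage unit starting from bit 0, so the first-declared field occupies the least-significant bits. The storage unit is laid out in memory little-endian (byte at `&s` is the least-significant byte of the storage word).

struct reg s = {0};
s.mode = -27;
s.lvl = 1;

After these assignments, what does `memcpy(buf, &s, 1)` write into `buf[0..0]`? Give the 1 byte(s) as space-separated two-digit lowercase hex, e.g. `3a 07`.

mode (7b) val=-27 bits=0x65 at bit 0: 0x65
lvl (1b) val=1 bits=0x1 at bit 7: 0xe5
word = 0xe5 → little-endian bytes:
  [0]=0xe5

e5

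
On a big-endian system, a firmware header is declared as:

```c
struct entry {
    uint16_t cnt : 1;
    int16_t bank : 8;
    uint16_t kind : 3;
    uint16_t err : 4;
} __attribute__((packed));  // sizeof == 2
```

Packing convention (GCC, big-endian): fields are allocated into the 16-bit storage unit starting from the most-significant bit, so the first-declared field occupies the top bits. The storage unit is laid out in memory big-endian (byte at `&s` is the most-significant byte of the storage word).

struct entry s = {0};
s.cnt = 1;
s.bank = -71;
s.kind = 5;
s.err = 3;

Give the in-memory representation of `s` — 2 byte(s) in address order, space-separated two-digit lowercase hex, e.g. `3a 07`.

dc d3

[15+:1] cnt=1 & 0x1 = 0x1; word=0x8000
[7+:8] bank=-71 & 0xff = 0xb9; word=0xdc80
[4+:3] kind=5 & 0x7 = 0x5; word=0xdcd0
[0+:4] err=3 & 0xf = 0x3; word=0xdcd3
word = 0xdcd3 → big-endian bytes:
  [0]=0xdc  [1]=0xd3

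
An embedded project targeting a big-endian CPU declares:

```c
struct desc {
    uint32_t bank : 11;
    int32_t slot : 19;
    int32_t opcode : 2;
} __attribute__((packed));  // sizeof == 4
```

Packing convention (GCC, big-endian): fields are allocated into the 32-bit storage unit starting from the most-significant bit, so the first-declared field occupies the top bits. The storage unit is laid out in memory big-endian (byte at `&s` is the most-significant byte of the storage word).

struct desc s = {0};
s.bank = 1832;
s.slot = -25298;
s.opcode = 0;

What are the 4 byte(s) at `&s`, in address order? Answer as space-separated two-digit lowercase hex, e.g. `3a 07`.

[21+:11] bank=1832 & 0x7ff = 0x728; word=0xe5000000
[2+:19] slot=-25298 & 0x7ffff = 0x79d2e; word=0xe51e74b8
[0+:2] opcode=0 & 0x3 = 0x0; word=0xe51e74b8
word = 0xe51e74b8 → big-endian bytes:
  [0]=0xe5  [1]=0x1e  [2]=0x74  [3]=0xb8

e5 1e 74 b8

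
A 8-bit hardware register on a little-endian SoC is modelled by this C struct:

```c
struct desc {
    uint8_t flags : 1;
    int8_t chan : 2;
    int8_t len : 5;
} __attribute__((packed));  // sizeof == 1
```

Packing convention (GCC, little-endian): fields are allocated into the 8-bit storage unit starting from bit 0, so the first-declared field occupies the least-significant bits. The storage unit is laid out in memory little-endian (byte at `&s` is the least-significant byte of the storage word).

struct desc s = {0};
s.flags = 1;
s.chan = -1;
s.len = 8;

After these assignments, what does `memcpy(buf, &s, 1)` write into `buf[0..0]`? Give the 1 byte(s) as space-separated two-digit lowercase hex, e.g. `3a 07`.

flags (1b) val=1 bits=0x1 at bit 0: 0x01
chan (2b) val=-1 bits=0x3 at bit 1: 0x07
len (5b) val=8 bits=0x8 at bit 3: 0x47
word = 0x47 → little-endian bytes:
  [0]=0x47

47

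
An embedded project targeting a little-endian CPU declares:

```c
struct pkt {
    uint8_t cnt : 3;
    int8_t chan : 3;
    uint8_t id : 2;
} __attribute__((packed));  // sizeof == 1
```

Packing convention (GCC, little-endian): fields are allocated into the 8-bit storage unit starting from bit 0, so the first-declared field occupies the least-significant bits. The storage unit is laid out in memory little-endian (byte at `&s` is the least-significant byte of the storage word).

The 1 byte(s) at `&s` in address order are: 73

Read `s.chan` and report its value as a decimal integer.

[0]=0x73 (little-endian) → word 0x73
cnt:3 @ bit 0 → (0x73>>0)&0x7 = 0x3
chan:3 @ bit 3 → (0x73>>3)&0x7 = 0x6  ←
id:2 @ bit 6 → (0x73>>6)&0x3 = 0x1
chan signed 3b, MSB=1: 6 - 8 = -2

-2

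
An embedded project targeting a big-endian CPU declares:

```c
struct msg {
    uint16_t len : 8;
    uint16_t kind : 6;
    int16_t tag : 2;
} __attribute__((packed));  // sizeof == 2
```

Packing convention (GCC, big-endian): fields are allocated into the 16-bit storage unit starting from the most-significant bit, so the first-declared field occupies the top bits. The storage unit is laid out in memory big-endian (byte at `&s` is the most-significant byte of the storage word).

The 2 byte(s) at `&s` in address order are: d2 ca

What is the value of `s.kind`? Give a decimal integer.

50

[0]=0xd2 [1]=0xca (big-endian) → word 0xd2ca
len:8 @ bit 8 → (0xd2ca>>8)&0xff = 0xd2
kind:6 @ bit 2 → (0xd2ca>>2)&0x3f = 0x32  ←
tag:2 @ bit 0 → (0xd2ca>>0)&0x3 = 0x2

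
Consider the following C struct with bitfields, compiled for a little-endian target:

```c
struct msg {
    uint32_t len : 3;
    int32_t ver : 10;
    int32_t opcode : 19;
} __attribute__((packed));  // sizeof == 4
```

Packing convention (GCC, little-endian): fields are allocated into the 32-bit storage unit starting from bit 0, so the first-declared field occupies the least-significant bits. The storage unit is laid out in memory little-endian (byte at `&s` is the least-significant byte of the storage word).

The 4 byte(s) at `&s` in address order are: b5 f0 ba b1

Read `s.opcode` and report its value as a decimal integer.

[0]=0xb5 [1]=0xf0 [2]=0xba [3]=0xb1 (little-endian) → word 0xb1baf0b5
len [0+:3] = (word>>0) & 0x7 = 5
ver [3+:10] = (word>>3) & 0x3ff = 534
opcode [13+:19] = (word>>13) & 0x7ffff = 363991  ←
opcode signed 19b, MSB=1: 363991 - 524288 = -160297

-160297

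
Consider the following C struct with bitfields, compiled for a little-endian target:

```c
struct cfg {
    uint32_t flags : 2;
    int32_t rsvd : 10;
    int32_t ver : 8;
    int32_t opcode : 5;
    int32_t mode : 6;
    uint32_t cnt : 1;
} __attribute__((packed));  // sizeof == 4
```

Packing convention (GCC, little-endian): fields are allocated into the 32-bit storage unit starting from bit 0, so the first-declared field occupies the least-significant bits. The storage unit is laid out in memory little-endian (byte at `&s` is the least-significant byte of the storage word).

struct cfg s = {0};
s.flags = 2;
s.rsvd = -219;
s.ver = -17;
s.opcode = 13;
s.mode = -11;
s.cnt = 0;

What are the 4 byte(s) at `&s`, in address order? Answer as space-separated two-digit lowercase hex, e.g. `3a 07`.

flags:2 = 2 → 0x2 << 0 → word 0x00000002
rsvd:10 = -219 → 0x325 << 2 → word 0x00000c96
ver:8 = -17 → 0xef << 12 → word 0x000efc96
opcode:5 = 13 → 0xd << 20 → word 0x00defc96
mode:6 = -11 → 0x35 << 25 → word 0x6adefc96
cnt:1 = 0 → 0x0 << 31 → word 0x6adefc96
word = 0x6adefc96 → little-endian bytes:
  [0]=0x96  [1]=0xfc  [2]=0xde  [3]=0x6a

96 fc de 6a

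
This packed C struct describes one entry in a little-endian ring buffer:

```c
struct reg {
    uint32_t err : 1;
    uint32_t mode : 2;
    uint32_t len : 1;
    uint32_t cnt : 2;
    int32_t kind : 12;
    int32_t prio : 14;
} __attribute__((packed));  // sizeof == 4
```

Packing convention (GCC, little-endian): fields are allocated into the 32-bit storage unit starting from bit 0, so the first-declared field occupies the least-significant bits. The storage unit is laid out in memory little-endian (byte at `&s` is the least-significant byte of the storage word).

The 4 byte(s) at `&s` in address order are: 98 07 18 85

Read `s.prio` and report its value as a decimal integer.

[0]=0x98 [1]=0x07 [2]=0x18 [3]=0x85 (little-endian) → word 0x85180798
err [0+:1] = (word>>0) & 0x1 = 0
mode [1+:2] = (word>>1) & 0x3 = 0
len [3+:1] = (word>>3) & 0x1 = 1
cnt [4+:2] = (word>>4) & 0x3 = 1
kind [6+:12] = (word>>6) & 0xfff = 30
prio [18+:14] = (word>>18) & 0x3fff = 8518  ←
prio signed 14b, MSB=1: 8518 - 16384 = -7866

-7866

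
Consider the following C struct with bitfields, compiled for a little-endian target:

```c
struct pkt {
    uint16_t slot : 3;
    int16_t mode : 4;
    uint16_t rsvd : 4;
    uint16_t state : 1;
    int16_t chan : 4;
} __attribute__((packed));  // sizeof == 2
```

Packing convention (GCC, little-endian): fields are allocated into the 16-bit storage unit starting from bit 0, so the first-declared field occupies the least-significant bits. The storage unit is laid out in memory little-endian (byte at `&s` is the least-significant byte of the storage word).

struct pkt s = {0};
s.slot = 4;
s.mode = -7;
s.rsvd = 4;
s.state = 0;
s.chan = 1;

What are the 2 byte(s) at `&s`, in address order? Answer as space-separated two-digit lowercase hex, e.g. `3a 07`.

slot:3 = 4 → 0x4 << 0 → word 0x0004
mode:4 = -7 → 0x9 << 3 → word 0x004c
rsvd:4 = 4 → 0x4 << 7 → word 0x024c
state:1 = 0 → 0x0 << 11 → word 0x024c
chan:4 = 1 → 0x1 << 12 → word 0x124c
word = 0x124c → little-endian bytes:
  [0]=0x4c  [1]=0x12

4c 12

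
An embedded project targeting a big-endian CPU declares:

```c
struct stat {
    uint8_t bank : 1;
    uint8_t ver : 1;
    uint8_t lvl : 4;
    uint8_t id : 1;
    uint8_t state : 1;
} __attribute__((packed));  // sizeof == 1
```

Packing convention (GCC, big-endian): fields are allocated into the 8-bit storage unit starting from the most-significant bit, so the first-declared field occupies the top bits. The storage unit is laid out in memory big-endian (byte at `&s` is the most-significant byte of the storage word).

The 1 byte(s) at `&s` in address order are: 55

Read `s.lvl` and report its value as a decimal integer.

5

[0]=0x55 (big-endian) → word 0x55
bank [7+:1] = (word>>7) & 0x1 = 0
ver [6+:1] = (word>>6) & 0x1 = 1
lvl [2+:4] = (word>>2) & 0xf = 5  ←
id [1+:1] = (word>>1) & 0x1 = 0
state [0+:1] = (word>>0) & 0x1 = 1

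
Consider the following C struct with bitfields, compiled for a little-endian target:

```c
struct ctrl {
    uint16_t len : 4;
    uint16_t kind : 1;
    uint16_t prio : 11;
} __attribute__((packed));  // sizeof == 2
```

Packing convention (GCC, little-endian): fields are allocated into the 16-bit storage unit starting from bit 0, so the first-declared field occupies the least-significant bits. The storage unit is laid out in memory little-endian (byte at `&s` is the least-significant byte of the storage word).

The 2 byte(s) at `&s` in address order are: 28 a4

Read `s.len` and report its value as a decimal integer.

8

[0]=0x28 [1]=0xa4 (little-endian) → word 0xa428
len:4 @ bit 0 → (0xa428>>0)&0xf = 0x8  ←
kind:1 @ bit 4 → (0xa428>>4)&0x1 = 0x0
prio:11 @ bit 5 → (0xa428>>5)&0x7ff = 0x521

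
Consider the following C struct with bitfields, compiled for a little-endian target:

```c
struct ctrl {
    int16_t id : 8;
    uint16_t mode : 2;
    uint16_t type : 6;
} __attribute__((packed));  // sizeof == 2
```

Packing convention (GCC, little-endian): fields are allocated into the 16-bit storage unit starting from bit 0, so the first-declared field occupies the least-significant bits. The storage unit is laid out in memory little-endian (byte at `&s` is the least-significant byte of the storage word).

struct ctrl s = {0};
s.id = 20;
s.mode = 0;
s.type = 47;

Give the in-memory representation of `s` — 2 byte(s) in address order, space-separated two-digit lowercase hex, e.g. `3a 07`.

14 bc

id (8b) val=20 bits=0x14 at bit 0: 0x0014
mode (2b) val=0 bits=0x0 at bit 8: 0x0014
type (6b) val=47 bits=0x2f at bit 10: 0xbc14
word = 0xbc14 → little-endian bytes:
  [0]=0x14  [1]=0xbc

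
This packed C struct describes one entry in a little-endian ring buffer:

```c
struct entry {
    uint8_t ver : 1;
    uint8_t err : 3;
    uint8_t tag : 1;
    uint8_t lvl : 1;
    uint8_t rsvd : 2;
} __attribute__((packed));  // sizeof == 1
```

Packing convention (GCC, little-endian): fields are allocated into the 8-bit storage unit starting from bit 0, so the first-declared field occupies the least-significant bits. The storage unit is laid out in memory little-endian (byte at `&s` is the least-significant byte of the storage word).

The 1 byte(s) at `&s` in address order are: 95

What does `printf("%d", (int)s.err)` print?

2

[0]=0x95 (little-endian) → word 0x95
ver:1 @ bit 0 → (0x95>>0)&0x1 = 0x1
err:3 @ bit 1 → (0x95>>1)&0x7 = 0x2  ←
tag:1 @ bit 4 → (0x95>>4)&0x1 = 0x1
lvl:1 @ bit 5 → (0x95>>5)&0x1 = 0x0
rsvd:2 @ bit 6 → (0x95>>6)&0x3 = 0x2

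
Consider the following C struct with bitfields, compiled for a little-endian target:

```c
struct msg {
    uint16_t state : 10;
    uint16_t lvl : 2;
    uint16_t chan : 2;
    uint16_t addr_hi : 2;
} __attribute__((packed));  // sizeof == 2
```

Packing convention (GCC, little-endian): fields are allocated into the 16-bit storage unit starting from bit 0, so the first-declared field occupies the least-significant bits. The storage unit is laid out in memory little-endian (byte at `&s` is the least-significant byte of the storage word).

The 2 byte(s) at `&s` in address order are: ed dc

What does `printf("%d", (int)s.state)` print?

237

[0]=0xed [1]=0xdc (little-endian) → word 0xdced
state [0+:10] = (word>>0) & 0x3ff = 237  ←
lvl [10+:2] = (word>>10) & 0x3 = 3
chan [12+:2] = (word>>12) & 0x3 = 1
addr_hi [14+:2] = (word>>14) & 0x3 = 3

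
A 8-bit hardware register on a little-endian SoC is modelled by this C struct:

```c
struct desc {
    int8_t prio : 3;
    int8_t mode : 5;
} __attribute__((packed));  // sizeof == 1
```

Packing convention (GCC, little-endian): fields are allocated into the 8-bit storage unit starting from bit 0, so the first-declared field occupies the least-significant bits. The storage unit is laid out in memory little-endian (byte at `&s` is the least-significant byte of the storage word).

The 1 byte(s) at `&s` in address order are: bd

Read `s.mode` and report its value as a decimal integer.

[0]=0xbd (little-endian) → word 0xbd
prio:3 @ bit 0 → (0xbd>>0)&0x7 = 0x5
mode:5 @ bit 3 → (0xbd>>3)&0x1f = 0x17  ←
mode signed 5b, MSB=1: 23 - 32 = -9

-9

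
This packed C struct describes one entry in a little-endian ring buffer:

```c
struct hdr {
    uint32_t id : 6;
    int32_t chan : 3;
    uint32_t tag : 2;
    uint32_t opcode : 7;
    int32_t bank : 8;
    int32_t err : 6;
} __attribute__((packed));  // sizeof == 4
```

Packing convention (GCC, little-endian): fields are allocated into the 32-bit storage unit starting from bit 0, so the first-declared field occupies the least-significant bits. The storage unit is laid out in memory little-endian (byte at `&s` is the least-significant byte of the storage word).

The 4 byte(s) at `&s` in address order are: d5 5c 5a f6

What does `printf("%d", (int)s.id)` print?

[0]=0xd5 [1]=0x5c [2]=0x5a [3]=0xf6 (little-endian) → word 0xf65a5cd5
id:6 @ bit 0 → (0xf65a5cd5>>0)&0x3f = 0x15  ←
chan:3 @ bit 6 → (0xf65a5cd5>>6)&0x7 = 0x3
tag:2 @ bit 9 → (0xf65a5cd5>>9)&0x3 = 0x2
opcode:7 @ bit 11 → (0xf65a5cd5>>11)&0x7f = 0x4b
bank:8 @ bit 18 → (0xf65a5cd5>>18)&0xff = 0x96
err:6 @ bit 26 → (0xf65a5cd5>>26)&0x3f = 0x3d

21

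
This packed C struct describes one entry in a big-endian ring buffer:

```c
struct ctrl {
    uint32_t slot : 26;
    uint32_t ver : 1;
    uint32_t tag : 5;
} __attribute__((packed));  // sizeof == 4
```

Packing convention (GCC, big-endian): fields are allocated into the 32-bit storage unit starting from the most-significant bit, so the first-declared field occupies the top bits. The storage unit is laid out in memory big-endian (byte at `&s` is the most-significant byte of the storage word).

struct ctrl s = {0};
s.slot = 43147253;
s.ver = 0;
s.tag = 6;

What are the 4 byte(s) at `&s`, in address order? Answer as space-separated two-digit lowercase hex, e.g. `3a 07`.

a4 97 fd 46

[6+:26] slot=43147253 & 0x3ffffff = 0x2925ff5; word=0xa497fd40
[5+:1] ver=0 & 0x1 = 0x0; word=0xa497fd40
[0+:5] tag=6 & 0x1f = 0x6; word=0xa497fd46
word = 0xa497fd46 → big-endian bytes:
  [0]=0xa4  [1]=0x97  [2]=0xfd  [3]=0x46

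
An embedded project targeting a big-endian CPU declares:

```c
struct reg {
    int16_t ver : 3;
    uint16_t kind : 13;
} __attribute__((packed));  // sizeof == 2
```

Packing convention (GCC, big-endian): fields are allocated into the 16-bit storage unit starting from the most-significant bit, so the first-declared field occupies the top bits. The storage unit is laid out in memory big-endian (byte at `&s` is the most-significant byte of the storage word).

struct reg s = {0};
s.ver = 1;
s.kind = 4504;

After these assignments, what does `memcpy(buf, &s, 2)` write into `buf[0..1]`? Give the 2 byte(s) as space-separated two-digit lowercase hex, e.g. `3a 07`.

ver:3 = 1 → 0x1 << 13 → word 0x2000
kind:13 = 4504 → 0x1198 << 0 → word 0x3198
word = 0x3198 → big-endian bytes:
  [0]=0x31  [1]=0x98

31 98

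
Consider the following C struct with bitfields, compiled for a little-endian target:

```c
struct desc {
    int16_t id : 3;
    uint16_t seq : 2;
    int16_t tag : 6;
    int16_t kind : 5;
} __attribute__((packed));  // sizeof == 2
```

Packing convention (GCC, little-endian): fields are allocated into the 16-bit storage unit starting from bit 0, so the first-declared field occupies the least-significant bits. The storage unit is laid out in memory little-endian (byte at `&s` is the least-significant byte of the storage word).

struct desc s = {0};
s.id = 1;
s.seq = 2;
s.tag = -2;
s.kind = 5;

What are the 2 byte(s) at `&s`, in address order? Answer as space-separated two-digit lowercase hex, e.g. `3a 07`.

[0+:3] id=1 & 0x7 = 0x1; word=0x0001
[3+:2] seq=2 & 0x3 = 0x2; word=0x0011
[5+:6] tag=-2 & 0x3f = 0x3e; word=0x07d1
[11+:5] kind=5 & 0x1f = 0x5; word=0x2fd1
word = 0x2fd1 → little-endian bytes:
  [0]=0xd1  [1]=0x2f

d1 2f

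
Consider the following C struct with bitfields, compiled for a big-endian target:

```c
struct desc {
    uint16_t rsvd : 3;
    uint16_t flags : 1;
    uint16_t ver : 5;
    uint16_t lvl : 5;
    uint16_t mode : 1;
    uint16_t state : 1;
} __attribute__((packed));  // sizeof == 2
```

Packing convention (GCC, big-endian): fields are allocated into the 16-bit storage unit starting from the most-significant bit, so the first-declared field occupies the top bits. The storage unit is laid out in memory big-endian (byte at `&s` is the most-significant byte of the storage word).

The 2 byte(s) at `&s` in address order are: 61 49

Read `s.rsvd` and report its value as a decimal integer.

[0]=0x61 [1]=0x49 (big-endian) → word 0x6149
rsvd:3 @ bit 13 → (0x6149>>13)&0x7 = 0x3  ←
flags:1 @ bit 12 → (0x6149>>12)&0x1 = 0x0
ver:5 @ bit 7 → (0x6149>>7)&0x1f = 0x2
lvl:5 @ bit 2 → (0x6149>>2)&0x1f = 0x12
mode:1 @ bit 1 → (0x6149>>1)&0x1 = 0x0
state:1 @ bit 0 → (0x6149>>0)&0x1 = 0x1

3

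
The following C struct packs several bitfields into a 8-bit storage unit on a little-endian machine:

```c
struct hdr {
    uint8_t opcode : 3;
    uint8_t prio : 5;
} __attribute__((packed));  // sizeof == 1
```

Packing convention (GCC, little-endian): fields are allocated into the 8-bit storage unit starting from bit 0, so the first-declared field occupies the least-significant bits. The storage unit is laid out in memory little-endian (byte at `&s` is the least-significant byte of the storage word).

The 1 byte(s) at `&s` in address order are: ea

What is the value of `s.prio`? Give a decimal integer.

29

[0]=0xea (little-endian) → word 0xea
opcode:3 @ bit 0 → (0xea>>0)&0x7 = 0x2
prio:5 @ bit 3 → (0xea>>3)&0x1f = 0x1d  ←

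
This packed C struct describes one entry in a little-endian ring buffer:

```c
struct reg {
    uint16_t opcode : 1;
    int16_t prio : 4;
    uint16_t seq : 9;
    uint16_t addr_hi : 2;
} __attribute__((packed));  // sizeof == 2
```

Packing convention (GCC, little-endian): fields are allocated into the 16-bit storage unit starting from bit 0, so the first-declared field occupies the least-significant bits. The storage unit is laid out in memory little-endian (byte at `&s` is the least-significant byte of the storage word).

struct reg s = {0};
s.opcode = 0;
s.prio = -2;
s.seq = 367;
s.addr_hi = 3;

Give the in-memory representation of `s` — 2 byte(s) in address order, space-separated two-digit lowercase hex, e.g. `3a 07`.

[0+:1] opcode=0 & 0x1 = 0x0; word=0x0000
[1+:4] prio=-2 & 0xf = 0xe; word=0x001c
[5+:9] seq=367 & 0x1ff = 0x16f; word=0x2dfc
[14+:2] addr_hi=3 & 0x3 = 0x3; word=0xedfc
word = 0xedfc → little-endian bytes:
  [0]=0xfc  [1]=0xed

fc ed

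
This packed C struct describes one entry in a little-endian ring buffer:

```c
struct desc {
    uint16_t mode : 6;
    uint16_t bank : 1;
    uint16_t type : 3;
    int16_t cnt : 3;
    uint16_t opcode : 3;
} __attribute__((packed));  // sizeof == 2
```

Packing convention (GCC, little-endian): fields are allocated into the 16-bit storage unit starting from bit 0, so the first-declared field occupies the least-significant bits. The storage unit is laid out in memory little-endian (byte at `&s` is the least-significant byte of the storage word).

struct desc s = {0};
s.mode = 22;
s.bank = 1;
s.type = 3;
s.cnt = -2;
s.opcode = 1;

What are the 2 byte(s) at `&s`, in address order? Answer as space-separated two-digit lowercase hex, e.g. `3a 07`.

[0+:6] mode=22 & 0x3f = 0x16; word=0x0016
[6+:1] bank=1 & 0x1 = 0x1; word=0x0056
[7+:3] type=3 & 0x7 = 0x3; word=0x01d6
[10+:3] cnt=-2 & 0x7 = 0x6; word=0x19d6
[13+:3] opcode=1 & 0x7 = 0x1; word=0x39d6
word = 0x39d6 → little-endian bytes:
  [0]=0xd6  [1]=0x39

d6 39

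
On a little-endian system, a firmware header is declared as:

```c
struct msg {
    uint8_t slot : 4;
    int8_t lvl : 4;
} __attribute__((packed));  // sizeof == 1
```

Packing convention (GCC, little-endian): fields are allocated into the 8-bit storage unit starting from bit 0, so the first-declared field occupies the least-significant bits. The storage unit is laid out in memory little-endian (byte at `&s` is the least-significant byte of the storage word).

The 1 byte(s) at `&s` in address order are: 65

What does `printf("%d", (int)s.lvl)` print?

6

[0]=0x65 (little-endian) → word 0x65
slot:4 @ bit 0 → (0x65>>0)&0xf = 0x5
lvl:4 @ bit 4 → (0x65>>4)&0xf = 0x6  ←
lvl signed 4b, MSB=0: value = 6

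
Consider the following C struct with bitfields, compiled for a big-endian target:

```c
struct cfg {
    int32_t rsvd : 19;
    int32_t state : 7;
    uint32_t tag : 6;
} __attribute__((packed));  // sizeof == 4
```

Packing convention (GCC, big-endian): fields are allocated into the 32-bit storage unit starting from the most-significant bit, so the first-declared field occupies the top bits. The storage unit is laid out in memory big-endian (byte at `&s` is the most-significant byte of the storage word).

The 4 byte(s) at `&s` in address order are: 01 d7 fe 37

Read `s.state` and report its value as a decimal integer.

-8

[0]=0x01 [1]=0xd7 [2]=0xfe [3]=0x37 (big-endian) → word 0x01d7fe37
rsvd [13+:19] = (word>>13) & 0x7ffff = 3775
state [6+:7] = (word>>6) & 0x7f = 120  ←
tag [0+:6] = (word>>0) & 0x3f = 55
state signed 7b, MSB=1: 120 - 128 = -8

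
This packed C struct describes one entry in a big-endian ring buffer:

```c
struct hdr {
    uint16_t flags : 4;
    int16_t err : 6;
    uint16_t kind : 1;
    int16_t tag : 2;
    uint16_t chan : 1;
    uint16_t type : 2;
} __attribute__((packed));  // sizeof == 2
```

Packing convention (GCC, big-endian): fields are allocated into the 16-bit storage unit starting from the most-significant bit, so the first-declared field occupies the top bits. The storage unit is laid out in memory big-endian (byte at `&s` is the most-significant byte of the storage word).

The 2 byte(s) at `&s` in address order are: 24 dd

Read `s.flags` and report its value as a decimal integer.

[0]=0x24 [1]=0xdd (big-endian) → word 0x24dd
flags:4 @ bit 12 → (0x24dd>>12)&0xf = 0x2  ←
err:6 @ bit 6 → (0x24dd>>6)&0x3f = 0x13
kind:1 @ bit 5 → (0x24dd>>5)&0x1 = 0x0
tag:2 @ bit 3 → (0x24dd>>3)&0x3 = 0x3
chan:1 @ bit 2 → (0x24dd>>2)&0x1 = 0x1
type:2 @ bit 0 → (0x24dd>>0)&0x3 = 0x1

2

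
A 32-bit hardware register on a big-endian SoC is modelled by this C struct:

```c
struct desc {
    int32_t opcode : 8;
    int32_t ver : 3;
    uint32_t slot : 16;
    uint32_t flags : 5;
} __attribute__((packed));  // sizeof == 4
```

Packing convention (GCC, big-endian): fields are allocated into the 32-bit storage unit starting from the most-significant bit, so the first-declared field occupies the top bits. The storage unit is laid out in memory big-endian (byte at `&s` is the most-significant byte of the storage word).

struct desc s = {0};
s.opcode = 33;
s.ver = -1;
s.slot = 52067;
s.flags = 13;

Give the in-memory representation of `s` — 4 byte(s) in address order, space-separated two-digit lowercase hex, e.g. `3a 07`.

opcode (8b) val=33 bits=0x21 at bit 24: 0x21000000
ver (3b) val=-1 bits=0x7 at bit 21: 0x21e00000
slot (16b) val=52067 bits=0xcb63 at bit 5: 0x21f96c60
flags (5b) val=13 bits=0xd at bit 0: 0x21f96c6d
word = 0x21f96c6d → big-endian bytes:
  [0]=0x21  [1]=0xf9  [2]=0x6c  [3]=0x6d

21 f9 6c 6d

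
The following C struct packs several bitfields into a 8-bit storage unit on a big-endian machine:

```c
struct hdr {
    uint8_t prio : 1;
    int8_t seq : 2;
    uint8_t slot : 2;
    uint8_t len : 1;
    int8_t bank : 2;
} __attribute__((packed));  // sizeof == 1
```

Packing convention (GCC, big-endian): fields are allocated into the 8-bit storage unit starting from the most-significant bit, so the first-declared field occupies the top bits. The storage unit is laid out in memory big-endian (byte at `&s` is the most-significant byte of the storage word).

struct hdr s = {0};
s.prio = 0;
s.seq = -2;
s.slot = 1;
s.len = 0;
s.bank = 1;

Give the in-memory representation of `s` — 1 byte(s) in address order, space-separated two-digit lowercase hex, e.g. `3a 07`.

49

[7+:1] prio=0 & 0x1 = 0x0; word=0x00
[5+:2] seq=-2 & 0x3 = 0x2; word=0x40
[3+:2] slot=1 & 0x3 = 0x1; word=0x48
[2+:1] len=0 & 0x1 = 0x0; word=0x48
[0+:2] bank=1 & 0x3 = 0x1; word=0x49
word = 0x49 → big-endian bytes:
  [0]=0x49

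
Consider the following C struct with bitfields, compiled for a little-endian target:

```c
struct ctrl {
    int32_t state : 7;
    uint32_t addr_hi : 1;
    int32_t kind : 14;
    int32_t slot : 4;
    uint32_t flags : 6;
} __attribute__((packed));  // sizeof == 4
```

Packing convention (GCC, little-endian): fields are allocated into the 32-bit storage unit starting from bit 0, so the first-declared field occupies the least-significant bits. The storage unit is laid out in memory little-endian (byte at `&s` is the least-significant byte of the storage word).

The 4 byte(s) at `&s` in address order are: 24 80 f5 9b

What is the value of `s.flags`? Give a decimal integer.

38

[0]=0x24 [1]=0x80 [2]=0xf5 [3]=0x9b (little-endian) → word 0x9bf58024
state [0+:7] = (word>>0) & 0x7f = 36
addr_hi [7+:1] = (word>>7) & 0x1 = 0
kind [8+:14] = (word>>8) & 0x3fff = 13696
slot [22+:4] = (word>>22) & 0xf = 15
flags [26+:6] = (word>>26) & 0x3f = 38  ←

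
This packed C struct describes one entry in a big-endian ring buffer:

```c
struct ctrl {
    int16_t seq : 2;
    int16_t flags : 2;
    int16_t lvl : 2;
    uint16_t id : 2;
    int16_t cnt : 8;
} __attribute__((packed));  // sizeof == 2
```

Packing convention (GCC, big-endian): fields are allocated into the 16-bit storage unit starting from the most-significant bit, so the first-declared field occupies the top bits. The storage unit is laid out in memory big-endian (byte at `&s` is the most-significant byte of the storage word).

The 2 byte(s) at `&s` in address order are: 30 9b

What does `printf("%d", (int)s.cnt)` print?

-101

[0]=0x30 [1]=0x9b (big-endian) → word 0x309b
seq [14+:2] = (word>>14) & 0x3 = 0
flags [12+:2] = (word>>12) & 0x3 = 3
lvl [10+:2] = (word>>10) & 0x3 = 0
id [8+:2] = (word>>8) & 0x3 = 0
cnt [0+:8] = (word>>0) & 0xff = 155  ←
cnt signed 8b, MSB=1: 155 - 256 = -101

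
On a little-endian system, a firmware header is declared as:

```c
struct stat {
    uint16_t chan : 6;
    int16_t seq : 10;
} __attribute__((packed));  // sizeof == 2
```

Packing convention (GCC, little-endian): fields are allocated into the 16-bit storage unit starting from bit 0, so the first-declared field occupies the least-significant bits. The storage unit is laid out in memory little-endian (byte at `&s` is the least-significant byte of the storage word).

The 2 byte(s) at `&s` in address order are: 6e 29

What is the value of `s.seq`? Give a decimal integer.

[0]=0x6e [1]=0x29 (little-endian) → word 0x296e
chan:6 @ bit 0 → (0x296e>>0)&0x3f = 0x2e
seq:10 @ bit 6 → (0x296e>>6)&0x3ff = 0xa5  ←
seq signed 10b, MSB=0: value = 165

165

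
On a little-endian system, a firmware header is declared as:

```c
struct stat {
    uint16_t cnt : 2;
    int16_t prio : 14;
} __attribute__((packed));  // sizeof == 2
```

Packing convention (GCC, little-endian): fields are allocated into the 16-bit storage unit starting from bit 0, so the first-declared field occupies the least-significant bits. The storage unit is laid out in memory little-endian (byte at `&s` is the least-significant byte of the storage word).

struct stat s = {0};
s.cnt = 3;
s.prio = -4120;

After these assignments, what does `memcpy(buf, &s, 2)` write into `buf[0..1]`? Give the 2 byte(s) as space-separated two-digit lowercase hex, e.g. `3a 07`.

cnt (2b) val=3 bits=0x3 at bit 0: 0x0003
prio (14b) val=-4120 bits=0x2fe8 at bit 2: 0xbfa3
word = 0xbfa3 → little-endian bytes:
  [0]=0xa3  [1]=0xbf

a3 bf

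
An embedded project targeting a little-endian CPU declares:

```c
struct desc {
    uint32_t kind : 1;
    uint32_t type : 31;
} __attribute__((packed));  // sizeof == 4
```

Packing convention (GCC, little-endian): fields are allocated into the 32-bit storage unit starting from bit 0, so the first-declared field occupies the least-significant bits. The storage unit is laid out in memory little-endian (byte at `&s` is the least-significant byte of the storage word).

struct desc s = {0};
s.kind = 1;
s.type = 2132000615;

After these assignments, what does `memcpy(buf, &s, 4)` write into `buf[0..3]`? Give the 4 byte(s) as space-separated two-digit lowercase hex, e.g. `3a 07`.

cf 7e 27 fe

[0+:1] kind=1 & 0x1 = 0x1; word=0x00000001
[1+:31] type=2132000615 & 0x7fffffff = 0x7f13bf67; word=0xfe277ecf
word = 0xfe277ecf → little-endian bytes:
  [0]=0xcf  [1]=0x7e  [2]=0x27  [3]=0xfe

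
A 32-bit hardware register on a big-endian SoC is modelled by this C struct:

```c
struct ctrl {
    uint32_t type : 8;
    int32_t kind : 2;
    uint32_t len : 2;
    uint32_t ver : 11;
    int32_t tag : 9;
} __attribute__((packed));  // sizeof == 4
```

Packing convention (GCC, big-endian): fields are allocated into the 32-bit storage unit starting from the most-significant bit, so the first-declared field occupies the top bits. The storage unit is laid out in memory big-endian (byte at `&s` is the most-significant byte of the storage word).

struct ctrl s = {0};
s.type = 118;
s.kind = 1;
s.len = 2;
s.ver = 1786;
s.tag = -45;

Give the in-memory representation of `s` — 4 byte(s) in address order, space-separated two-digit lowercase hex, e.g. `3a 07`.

76 6d f5 d3

type:8 = 118 → 0x76 << 24 → word 0x76000000
kind:2 = 1 → 0x1 << 22 → word 0x76400000
len:2 = 2 → 0x2 << 20 → word 0x76600000
ver:11 = 1786 → 0x6fa << 9 → word 0x766df400
tag:9 = -45 → 0x1d3 << 0 → word 0x766df5d3
word = 0x766df5d3 → big-endian bytes:
  [0]=0x76  [1]=0x6d  [2]=0xf5  [3]=0xd3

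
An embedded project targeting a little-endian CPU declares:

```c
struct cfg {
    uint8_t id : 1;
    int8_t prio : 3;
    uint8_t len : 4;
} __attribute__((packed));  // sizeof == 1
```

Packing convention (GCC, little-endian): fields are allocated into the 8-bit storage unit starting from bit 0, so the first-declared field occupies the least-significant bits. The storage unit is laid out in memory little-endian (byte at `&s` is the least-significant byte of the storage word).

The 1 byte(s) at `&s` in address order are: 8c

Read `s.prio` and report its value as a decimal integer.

-2

[0]=0x8c (little-endian) → word 0x8c
id [0+:1] = (word>>0) & 0x1 = 0
prio [1+:3] = (word>>1) & 0x7 = 6  ←
len [4+:4] = (word>>4) & 0xf = 8
prio signed 3b, MSB=1: 6 - 8 = -2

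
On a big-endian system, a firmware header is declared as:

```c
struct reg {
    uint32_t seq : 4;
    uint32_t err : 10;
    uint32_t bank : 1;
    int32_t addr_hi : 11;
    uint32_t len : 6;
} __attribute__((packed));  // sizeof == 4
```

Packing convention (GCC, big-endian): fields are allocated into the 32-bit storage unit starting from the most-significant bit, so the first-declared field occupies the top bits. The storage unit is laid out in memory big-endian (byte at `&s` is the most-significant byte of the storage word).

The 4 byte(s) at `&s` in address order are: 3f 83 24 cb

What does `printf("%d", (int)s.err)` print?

[0]=0x3f [1]=0x83 [2]=0x24 [3]=0xcb (big-endian) → word 0x3f8324cb
seq:4 @ bit 28 → (0x3f8324cb>>28)&0xf = 0x3
err:10 @ bit 18 → (0x3f8324cb>>18)&0x3ff = 0x3e0  ←
bank:1 @ bit 17 → (0x3f8324cb>>17)&0x1 = 0x1
addr_hi:11 @ bit 6 → (0x3f8324cb>>6)&0x7ff = 0x493
len:6 @ bit 0 → (0x3f8324cb>>0)&0x3f = 0xb

992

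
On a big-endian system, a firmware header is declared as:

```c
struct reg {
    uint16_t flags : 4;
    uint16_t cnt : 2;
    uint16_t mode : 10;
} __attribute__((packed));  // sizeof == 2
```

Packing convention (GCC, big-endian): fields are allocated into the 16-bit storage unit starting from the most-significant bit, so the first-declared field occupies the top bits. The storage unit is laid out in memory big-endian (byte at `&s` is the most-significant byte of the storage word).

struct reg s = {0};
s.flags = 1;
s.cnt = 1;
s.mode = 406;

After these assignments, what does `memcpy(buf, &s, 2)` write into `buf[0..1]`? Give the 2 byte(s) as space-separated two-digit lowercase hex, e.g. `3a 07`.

[12+:4] flags=1 & 0xf = 0x1; word=0x1000
[10+:2] cnt=1 & 0x3 = 0x1; word=0x1400
[0+:10] mode=406 & 0x3ff = 0x196; word=0x1596
word = 0x1596 → big-endian bytes:
  [0]=0x15  [1]=0x96

15 96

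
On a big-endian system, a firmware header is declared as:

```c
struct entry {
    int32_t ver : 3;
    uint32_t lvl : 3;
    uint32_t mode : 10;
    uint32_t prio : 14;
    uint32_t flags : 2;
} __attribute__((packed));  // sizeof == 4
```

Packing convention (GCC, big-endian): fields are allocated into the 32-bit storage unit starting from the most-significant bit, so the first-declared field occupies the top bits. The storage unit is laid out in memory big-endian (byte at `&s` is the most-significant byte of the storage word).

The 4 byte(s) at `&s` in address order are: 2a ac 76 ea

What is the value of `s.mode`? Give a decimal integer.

[0]=0x2a [1]=0xac [2]=0x76 [3]=0xea (big-endian) → word 0x2aac76ea
ver [29+:3] = (word>>29) & 0x7 = 1
lvl [26+:3] = (word>>26) & 0x7 = 2
mode [16+:10] = (word>>16) & 0x3ff = 684  ←
prio [2+:14] = (word>>2) & 0x3fff = 7610
flags [0+:2] = (word>>0) & 0x3 = 2

684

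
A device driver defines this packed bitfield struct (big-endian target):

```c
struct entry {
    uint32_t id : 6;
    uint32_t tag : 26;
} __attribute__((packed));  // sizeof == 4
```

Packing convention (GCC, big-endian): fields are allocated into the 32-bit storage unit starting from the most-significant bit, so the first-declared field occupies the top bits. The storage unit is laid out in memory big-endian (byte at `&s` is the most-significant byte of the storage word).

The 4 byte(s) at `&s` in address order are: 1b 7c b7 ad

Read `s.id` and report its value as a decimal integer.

6

[0]=0x1b [1]=0x7c [2]=0xb7 [3]=0xad (big-endian) → word 0x1b7cb7ad
id:6 @ bit 26 → (0x1b7cb7ad>>26)&0x3f = 0x6  ←
tag:26 @ bit 0 → (0x1b7cb7ad>>0)&0x3ffffff = 0x37cb7ad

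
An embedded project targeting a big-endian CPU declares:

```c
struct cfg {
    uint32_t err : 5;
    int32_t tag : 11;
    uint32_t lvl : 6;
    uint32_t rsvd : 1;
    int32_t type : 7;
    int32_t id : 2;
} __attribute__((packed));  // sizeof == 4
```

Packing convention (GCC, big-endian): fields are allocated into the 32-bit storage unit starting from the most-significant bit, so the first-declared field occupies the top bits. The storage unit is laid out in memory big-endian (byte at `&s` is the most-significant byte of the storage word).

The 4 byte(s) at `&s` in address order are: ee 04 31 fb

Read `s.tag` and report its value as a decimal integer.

[0]=0xee [1]=0x04 [2]=0x31 [3]=0xfb (big-endian) → word 0xee0431fb
err:5 @ bit 27 → (0xee0431fb>>27)&0x1f = 0x1d
tag:11 @ bit 16 → (0xee0431fb>>16)&0x7ff = 0x604  ←
lvl:6 @ bit 10 → (0xee0431fb>>10)&0x3f = 0xc
rsvd:1 @ bit 9 → (0xee0431fb>>9)&0x1 = 0x0
type:7 @ bit 2 → (0xee0431fb>>2)&0x7f = 0x7e
id:2 @ bit 0 → (0xee0431fb>>0)&0x3 = 0x3
tag signed 11b, MSB=1: 1540 - 2048 = -508

-508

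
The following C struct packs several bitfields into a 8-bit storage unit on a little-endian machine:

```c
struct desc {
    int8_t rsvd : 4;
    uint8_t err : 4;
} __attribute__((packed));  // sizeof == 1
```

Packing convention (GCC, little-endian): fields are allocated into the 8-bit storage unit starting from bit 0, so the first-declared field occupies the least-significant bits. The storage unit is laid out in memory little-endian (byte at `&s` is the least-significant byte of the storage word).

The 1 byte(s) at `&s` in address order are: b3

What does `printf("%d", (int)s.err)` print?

[0]=0xb3 (little-endian) → word 0xb3
rsvd:4 @ bit 0 → (0xb3>>0)&0xf = 0x3
err:4 @ bit 4 → (0xb3>>4)&0xf = 0xb  ←

11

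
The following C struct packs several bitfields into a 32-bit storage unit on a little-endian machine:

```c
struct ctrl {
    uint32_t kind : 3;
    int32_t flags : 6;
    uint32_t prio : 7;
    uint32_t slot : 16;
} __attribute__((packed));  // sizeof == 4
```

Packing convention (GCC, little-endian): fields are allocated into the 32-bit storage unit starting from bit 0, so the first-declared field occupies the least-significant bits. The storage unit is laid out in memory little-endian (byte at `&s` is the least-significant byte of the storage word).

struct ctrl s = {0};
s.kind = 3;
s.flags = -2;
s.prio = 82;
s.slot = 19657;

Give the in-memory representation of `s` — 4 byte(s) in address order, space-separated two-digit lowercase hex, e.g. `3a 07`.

kind:3 = 3 → 0x3 << 0 → word 0x00000003
flags:6 = -2 → 0x3e << 3 → word 0x000001f3
prio:7 = 82 → 0x52 << 9 → word 0x0000a5f3
slot:16 = 19657 → 0x4cc9 << 16 → word 0x4cc9a5f3
word = 0x4cc9a5f3 → little-endian bytes:
  [0]=0xf3  [1]=0xa5  [2]=0xc9  [3]=0x4c

f3 a5 c9 4c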